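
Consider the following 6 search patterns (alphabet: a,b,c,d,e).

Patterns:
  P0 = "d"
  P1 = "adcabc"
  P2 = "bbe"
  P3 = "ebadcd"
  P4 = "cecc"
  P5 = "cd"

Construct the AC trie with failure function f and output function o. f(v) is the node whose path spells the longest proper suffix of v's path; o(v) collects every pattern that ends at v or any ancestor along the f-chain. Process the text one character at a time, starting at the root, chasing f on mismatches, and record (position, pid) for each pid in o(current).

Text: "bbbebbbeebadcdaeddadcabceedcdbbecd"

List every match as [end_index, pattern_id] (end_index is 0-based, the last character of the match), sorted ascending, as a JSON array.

Build:
Trie nodes:
  0='ε' goto a→2 b→8 c→17 d→1 e→11
  1='d' goto ·  ←P0
  2='a' goto d→3
  3='ad' goto c→4
  4='adc' goto a→5
  5='adca' goto b→6
  6='adcab' goto c→7
  7='adcabc' goto ·  ←P1
  8='b' goto b→9
  9='bb' goto e→10
  10='bbe' goto ·  ←P2
  11='e' goto b→12
  12='eb' goto a→13
  13='eba' goto d→14
  14='ebad' goto c→15
  15='ebadc' goto d→16
  16='ebadcd' goto ·  ←P3
  17='c' goto d→21 e→18
  18='ce' goto c→19
  19='cec' goto c→20
  20='cecc' goto ·  ←P4
  21='cd' goto ·  ←P5

BFS fail/out derivation:
  n1('d'): parent n0 fail=0; on 'd' 0 → fail=0;  out {0}∪∅={0}
  n2('a'): parent n0 fail=0; on 'a' 0 → fail=0;  out ∅∪∅=∅
  n8('b'): parent n0 fail=0; on 'b' 0 → fail=0;  out ∅∪∅=∅
  n11('e'): parent n0 fail=0; on 'e' 0 → fail=0;  out ∅∪∅=∅
  n17('c'): parent n0 fail=0; on 'c' 0 → fail=0;  out ∅∪∅=∅
  n3('ad'): parent n2 fail=0; on 'd' 0 → fail=1;  out ∅∪{0}={0}
  n9('bb'): parent n8 fail=0; on 'b' 0 → fail=8;  out ∅∪∅=∅
  n12('eb'): parent n11 fail=0; on 'b' 0 → fail=8;  out ∅∪∅=∅
  n18('ce'): parent n17 fail=0; on 'e' 0 → fail=11;  out ∅∪∅=∅
  n21('cd'): parent n17 fail=0; on 'd' 0 → fail=1;  out {5}∪{0}={0,5}
  n4('adc'): parent n3 fail=1; on 'c' 1→0 → fail=17;  out ∅∪∅=∅
  n10('bbe'): parent n9 fail=8; on 'e' 8→0 → fail=11;  out {2}∪∅={2}
  n13('eba'): parent n12 fail=8; on 'a' 8→0 → fail=2;  out ∅∪∅=∅
  n19('cec'): parent n18 fail=11; on 'c' 11→0 → fail=17;  out ∅∪∅=∅
  n5('adca'): parent n4 fail=17; on 'a' 17→0 → fail=2;  out ∅∪∅=∅
  n14('ebad'): parent n13 fail=2; on 'd' 2 → fail=3;  out ∅∪{0}={0}
  n20('cecc'): parent n19 fail=17; on 'c' 17→0 → fail=17;  out {4}∪∅={4}
  n6('adcab'): parent n5 fail=2; on 'b' 2→0 → fail=8;  out ∅∪∅=∅
  n15('ebadc'): parent n14 fail=3; on 'c' 3 → fail=4;  out ∅∪∅=∅
  n7('adcabc'): parent n6 fail=8; on 'c' 8→0 → fail=17;  out {1}∪∅={1}
  n16('ebadcd'): parent n15 fail=4; on 'd' 4→17 → fail=21;  out {3}∪{0,5}={0,3,5}

Text stream:
i=0 'b': node 0→8
i=1 'b': node 8→9
i=2 'b': node 9→9 ·f
i=3 'e': node 9→10  → match P2@[1:3]
i=4 'b': node 10→12 ·f
i=5 'b': node 12→9 ·f
i=6 'b': node 9→9 ·f
i=7 'e': node 9→10  → match P2@[5:7]
i=8 'e': node 10→11 ·f
i=9 'b': node 11→12
i=10 'a': node 12→13
i=11 'd': node 13→14  → match P0@[11:11]
i=12 'c': node 14→15
i=13 'd': node 15→16  → match P0@[13:13],P3@[8:13],P5@[12:13]
i=14 'a': node 16→2 ·f
i=15 'e': node 2→11 ·f
i=16 'd': node 11→1 ·f  → match P0@[16:16]
i=17 'd': node 1→1 ·f  → match P0@[17:17]
i=18 'a': node 1→2 ·f
i=19 'd': node 2→3  → match P0@[19:19]
i=20 'c': node 3→4
i=21 'a': node 4→5
i=22 'b': node 5→6
i=23 'c': node 6→7  → match P1@[18:23]
i=24 'e': node 7→18 ·f
i=25 'e': node 18→11 ·f
i=26 'd': node 11→1 ·f  → match P0@[26:26]
i=27 'c': node 1→17 ·f
i=28 'd': node 17→21  → match P0@[28:28],P5@[27:28]
i=29 'b': node 21→8 ·f
i=30 'b': node 8→9
i=31 'e': node 9→10  → match P2@[29:31]
i=32 'c': node 10→17 ·f
i=33 'd': node 17→21  → match P0@[33:33],P5@[32:33]

Matches: [[3,2],[7,2],[11,0],[13,0],[13,3],[13,5],[16,0],[17,0],[19,0],[23,1],[26,0],[28,0],[28,5],[31,2],[33,0],[33,5]]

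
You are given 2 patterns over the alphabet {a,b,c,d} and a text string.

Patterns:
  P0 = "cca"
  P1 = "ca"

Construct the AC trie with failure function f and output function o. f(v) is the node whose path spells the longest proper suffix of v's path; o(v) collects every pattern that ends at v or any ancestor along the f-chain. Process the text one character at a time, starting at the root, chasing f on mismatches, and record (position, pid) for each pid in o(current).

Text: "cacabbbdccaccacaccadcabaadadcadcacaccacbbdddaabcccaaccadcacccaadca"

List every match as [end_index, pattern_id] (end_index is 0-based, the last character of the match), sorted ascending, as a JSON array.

Build:
Trie (insert patterns):
  n0 'ε': c→1
  n1 'c': a→4 c→2
  n2 'cc': a→3
  n3 'cca': ·  ←P0
  n4 'ca': ·  ←P1

BFS fail/out derivation:
  fail(1) 'c': from fail(0)=0 chase 'c': 0 ⇒ 0;  out=∅∪out(0)=∅
  fail(2) 'cc': from fail(1)=0 chase 'c': 0 ⇒ 1;  out=∅∪out(1)=∅
  fail(4) 'ca': from fail(1)=0 chase 'a': 0 ⇒ 0;  out={1}∪out(0)={1}
  fail(3) 'cca': from fail(2)=1 chase 'a': 1 ⇒ 4;  out={0}∪out(4)={0,1}

Scan:
i=0 'c': node 0→1
i=1 'a': node 1→4  emit P1@[0:1]
i=2 'c': node 4→1 (via fail)
i=3 'a': node 1→4  emit P1@[2:3]
i=4 'b': node 4→0 (via fail)
i=5 'b': node 0→0
i=6 'b': node 0→0
i=7 'd': node 0→0
i=8 'c': node 0→1
i=9 'c': node 1→2
i=10 'a': node 2→3  emit P0@[8:10],P1@[9:10]
i=11 'c': node 3→1 (via fail)
i=12 'c': node 1→2
i=13 'a': node 2→3  emit P0@[11:13],P1@[12:13]
i=14 'c': node 3→1 (via fail)
i=15 'a': node 1→4  emit P1@[14:15]
i=16 'c': node 4→1 (via fail)
i=17 'c': node 1→2
i=18 'a': node 2→3  emit P0@[16:18],P1@[17:18]
i=19 'd': node 3→0 (via fail)
i=20 'c': node 0→1
i=21 'a': node 1→4  emit P1@[20:21]
i=22 'b': node 4→0 (via fail)
i=23 'a': node 0→0
i=24 'a': node 0→0
i=25 'd': node 0→0
i=26 'a': node 0→0
i=27 'd': node 0→0
i=28 'c': node 0→1
i=29 'a': node 1→4  emit P1@[28:29]
i=30 'd': node 4→0 (via fail)
i=31 'c': node 0→1
i=32 'a': node 1→4  emit P1@[31:32]
i=33 'c': node 4→1 (via fail)
i=34 'a': node 1→4  emit P1@[33:34]
i=35 'c': node 4→1 (via fail)
i=36 'c': node 1→2
i=37 'a': node 2→3  emit P0@[35:37],P1@[36:37]
i=38 'c': node 3→1 (via fail)
i=39 'b': node 1→0 (via fail)
i=40 'b': node 0→0
i=41 'd': node 0→0
i=42 'd': node 0→0
i=43 'd': node 0→0
i=44 'a': node 0→0
i=45 'a': node 0→0
i=46 'b': node 0→0
i=47 'c': node 0→1
i=48 'c': node 1→2
i=49 'c': node 2→2 (via fail)
i=50 'a': node 2→3  emit P0@[48:50],P1@[49:50]
i=51 'a': node 3→0 (via fail)
i=52 'c': node 0→1
i=53 'c': node 1→2
i=54 'a': node 2→3  emit P0@[52:54],P1@[53:54]
i=55 'd': node 3→0 (via fail)
i=56 'c': node 0→1
i=57 'a': node 1→4  emit P1@[56:57]
i=58 'c': node 4→1 (via fail)
i=59 'c': node 1→2
i=60 'c': node 2→2 (via fail)
i=61 'a': node 2→3  emit P0@[59:61],P1@[60:61]
i=62 'a': node 3→0 (via fail)
i=63 'd': node 0→0
i=64 'c': node 0→1
i=65 'a': node 1→4  emit P1@[64:65]

Matches: [[1,1],[3,1],[10,0],[10,1],[13,0],[13,1],[15,1],[18,0],[18,1],[21,1],[29,1],[32,1],[34,1],[37,0],[37,1],[50,0],[50,1],[54,0],[54,1],[57,1],[61,0],[61,1],[65,1]]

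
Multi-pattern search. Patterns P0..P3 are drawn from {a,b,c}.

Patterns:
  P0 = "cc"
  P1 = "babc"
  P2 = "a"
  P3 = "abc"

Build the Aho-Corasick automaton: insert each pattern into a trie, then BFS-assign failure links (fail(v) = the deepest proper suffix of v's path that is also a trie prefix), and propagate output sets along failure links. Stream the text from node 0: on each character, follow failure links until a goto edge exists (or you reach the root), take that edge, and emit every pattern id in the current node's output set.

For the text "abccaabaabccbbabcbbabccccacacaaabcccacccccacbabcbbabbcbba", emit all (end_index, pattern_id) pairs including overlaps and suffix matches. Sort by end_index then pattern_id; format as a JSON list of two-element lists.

Build:
Trie nodes:
  n0 'ε': a→7 b→3 c→1
  n1 'c': c→2
  n2 'cc': ·  [P0 ends]
  n3 'b': a→4
  n4 'ba': b→5
  n5 'bab': c→6
  n6 'babc': ·  [P1 ends]
  n7 'a': b→8  [P2 ends]
  n8 'ab': c→9
  n9 'abc': ·  [P3 ends]

BFS fail/out derivation:
  n1('c'): parent n0 fail=0; on 'c' 0 → fail=0;  out ∅∪∅=∅
  n3('b'): parent n0 fail=0; on 'b' 0 → fail=0;  out ∅∪∅=∅
  n7('a'): parent n0 fail=0; on 'a' 0 → fail=0;  out {2}∪∅={2}
  n2('cc'): parent n1 fail=0; on 'c' 0 → fail=1;  out {0}∪∅={0}
  n4('ba'): parent n3 fail=0; on 'a' 0 → fail=7;  out ∅∪{2}={2}
  n8('ab'): parent n7 fail=0; on 'b' 0 → fail=3;  out ∅∪∅=∅
  n5('bab'): parent n4 fail=7; on 'b' 7 → fail=8;  out ∅∪∅=∅
  n9('abc'): parent n8 fail=3; on 'c' 3→0 → fail=1;  out {3}∪∅={3}
  n6('babc'): parent n5 fail=8; on 'c' 8 → fail=9;  out {1}∪{3}={1,3}

Run:
i=0 'a': node 0→7  → match P2@[0:0]
i=1 'b': node 7→8
i=2 'c': node 8→9  → match P3@[0:2]
i=3 'c': node 9→2 (via fail)  → match P0@[2:3]
i=4 'a': node 2→7 (via fail)  → match P2@[4:4]
i=5 'a': node 7→7 (via fail)  → match P2@[5:5]
i=6 'b': node 7→8
i=7 'a': node 8→4 (via fail)  → match P2@[7:7]
i=8 'a': node 4→7 (via fail)  → match P2@[8:8]
i=9 'b': node 7→8
i=10 'c': node 8→9  → match P3@[8:10]
i=11 'c': node 9→2 (via fail)  → match P0@[10:11]
i=12 'b': node 2→3 (via fail)
i=13 'b': node 3→3 (via fail)
i=14 'a': node 3→4  → match P2@[14:14]
i=15 'b': node 4→5
i=16 'c': node 5→6  → match P1@[13:16],P3@[14:16]
i=17 'b': node 6→3 (via fail)
i=18 'b': node 3→3 (via fail)
i=19 'a': node 3→4  → match P2@[19:19]
i=20 'b': node 4→5
i=21 'c': node 5→6  → match P1@[18:21],P3@[19:21]
i=22 'c': node 6→2 (via fail)  → match P0@[21:22]
i=23 'c': node 2→2 (via fail)  → match P0@[22:23]
i=24 'c': node 2→2 (via fail)  → match P0@[23:24]
i=25 'a': node 2→7 (via fail)  → match P2@[25:25]
i=26 'c': node 7→1 (via fail)
i=27 'a': node 1→7 (via fail)  → match P2@[27:27]
i=28 'c': node 7→1 (via fail)
i=29 'a': node 1→7 (via fail)  → match P2@[29:29]
i=30 'a': node 7→7 (via fail)  → match P2@[30:30]
i=31 'a': node 7→7 (via fail)  → match P2@[31:31]
i=32 'b': node 7→8
i=33 'c': node 8→9  → match P3@[31:33]
i=34 'c': node 9→2 (via fail)  → match P0@[33:34]
i=35 'c': node 2→2 (via fail)  → match P0@[34:35]
i=36 'a': node 2→7 (via fail)  → match P2@[36:36]
i=37 'c': node 7→1 (via fail)
i=38 'c': node 1→2  → match P0@[37:38]
i=39 'c': node 2→2 (via fail)  → match P0@[38:39]
i=40 'c': node 2→2 (via fail)  → match P0@[39:40]
i=41 'c': node 2→2 (via fail)  → match P0@[40:41]
i=42 'a': node 2→7 (via fail)  → match P2@[42:42]
i=43 'c': node 7→1 (via fail)
i=44 'b': node 1→3 (via fail)
i=45 'a': node 3→4  → match P2@[45:45]
i=46 'b': node 4→5
i=47 'c': node 5→6  → match P1@[44:47],P3@[45:47]
i=48 'b': node 6→3 (via fail)
i=49 'b': node 3→3 (via fail)
i=50 'a': node 3→4  → match P2@[50:50]
i=51 'b': node 4→5
i=52 'b': node 5→3 (via fail)
i=53 'c': node 3→1 (via fail)
i=54 'b': node 1→3 (via fail)
i=55 'b': node 3→3 (via fail)
i=56 'a': node 3→4  → match P2@[56:56]

Matches: [[0,2],[2,3],[3,0],[4,2],[5,2],[7,2],[8,2],[10,3],[11,0],[14,2],[16,1],[16,3],[19,2],[21,1],[21,3],[22,0],[23,0],[24,0],[25,2],[27,2],[29,2],[30,2],[31,2],[33,3],[34,0],[35,0],[36,2],[38,0],[39,0],[40,0],[41,0],[42,2],[45,2],[47,1],[47,3],[50,2],[56,2]]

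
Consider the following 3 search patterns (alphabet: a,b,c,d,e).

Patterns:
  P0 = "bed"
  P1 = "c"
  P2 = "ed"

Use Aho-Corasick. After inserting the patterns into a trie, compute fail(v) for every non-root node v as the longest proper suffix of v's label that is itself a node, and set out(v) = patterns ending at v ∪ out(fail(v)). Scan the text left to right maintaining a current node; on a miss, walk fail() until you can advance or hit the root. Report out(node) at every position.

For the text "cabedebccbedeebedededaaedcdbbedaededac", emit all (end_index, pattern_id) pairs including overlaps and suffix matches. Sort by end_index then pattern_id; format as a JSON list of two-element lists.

Construct AC machine:
Trie (insert patterns):
  0='ε' goto b→1 c→4 e→5
  1='b' goto e→2
  2='be' goto d→3
  3='bed' goto ·  [P0 ends]
  4='c' goto ·  [P1 ends]
  5='e' goto d→6
  6='ed' goto ·  [P2 ends]

Failure links (BFS by depth):
  fail(1) 'b': from fail(0)=0 chase 'b': 0 ⇒ 0;  out=∅∪out(0)=∅
  fail(4) 'c': from fail(0)=0 chase 'c': 0 ⇒ 0;  out={1}∪out(0)={1}
  fail(5) 'e': from fail(0)=0 chase 'e': 0 ⇒ 0;  out=∅∪out(0)=∅
  fail(2) 'be': from fail(1)=0 chase 'e': 0 ⇒ 5;  out=∅∪out(5)=∅
  fail(6) 'ed': from fail(5)=0 chase 'd': 0 ⇒ 0;  out={2}∪out(0)={2}
  fail(3) 'bed': from fail(2)=5 chase 'd': 5 ⇒ 6;  out={0}∪out(6)={0,2}

Run:
pos 0 'c': at 4  ** P1@[0:0]
pos 1 'a': at 0 (via fail)
pos 2 'b': at 1
pos 3 'e': at 2
pos 4 'd': at 3  ** P0@[2:4],P2@[3:4]
pos 5 'e': at 5 (via fail)
pos 6 'b': at 1 (via fail)
pos 7 'c': at 4 (via fail)  ** P1@[7:7]
pos 8 'c': at 4 (via fail)  ** P1@[8:8]
pos 9 'b': at 1 (via fail)
pos 10 'e': at 2
pos 11 'd': at 3  ** P0@[9:11],P2@[10:11]
pos 12 'e': at 5 (via fail)
pos 13 'e': at 5 (via fail)
pos 14 'b': at 1 (via fail)
pos 15 'e': at 2
pos 16 'd': at 3  ** P0@[14:16],P2@[15:16]
pos 17 'e': at 5 (via fail)
pos 18 'd': at 6  ** P2@[17:18]
pos 19 'e': at 5 (via fail)
pos 20 'd': at 6  ** P2@[19:20]
pos 21 'a': at 0 (via fail)
pos 22 'a': at 0
pos 23 'e': at 5
pos 24 'd': at 6  ** P2@[23:24]
pos 25 'c': at 4 (via fail)  ** P1@[25:25]
pos 26 'd': at 0 (via fail)
pos 27 'b': at 1
pos 28 'b': at 1 (via fail)
pos 29 'e': at 2
pos 30 'd': at 3  ** P0@[28:30],P2@[29:30]
pos 31 'a': at 0 (via fail)
pos 32 'e': at 5
pos 33 'd': at 6  ** P2@[32:33]
pos 34 'e': at 5 (via fail)
pos 35 'd': at 6  ** P2@[34:35]
pos 36 'a': at 0 (via fail)
pos 37 'c': at 4  ** P1@[37:37]

All matches (sorted): [[0,1],[4,0],[4,2],[7,1],[8,1],[11,0],[11,2],[16,0],[16,2],[18,2],[20,2],[24,2],[25,1],[30,0],[30,2],[33,2],[35,2],[37,1]]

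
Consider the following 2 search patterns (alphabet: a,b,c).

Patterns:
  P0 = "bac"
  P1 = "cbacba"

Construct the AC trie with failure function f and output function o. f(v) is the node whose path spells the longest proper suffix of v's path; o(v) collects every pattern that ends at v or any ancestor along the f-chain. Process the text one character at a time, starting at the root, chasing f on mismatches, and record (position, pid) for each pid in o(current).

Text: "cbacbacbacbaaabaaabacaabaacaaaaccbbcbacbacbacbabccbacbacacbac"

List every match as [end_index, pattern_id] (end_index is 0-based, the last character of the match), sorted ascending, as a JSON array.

Build automaton:
Trie (insert patterns):
  0='ε' goto b→1 c→4
  1='b' goto a→2
  2='ba' goto c→3
  3='bac' goto ·  ←P0
  4='c' goto b→5
  5='cb' goto a→6
  6='cba' goto c→7
  7='cbac' goto b→8
  8='cbacb' goto a→9
  9='cbacba' goto ·  ←P1

Failure links (BFS by depth):
  fail(1) 'b': from fail(0)=0 chase 'b': 0 ⇒ 0;  out=∅∪out(0)=∅
  fail(4) 'c': from fail(0)=0 chase 'c': 0 ⇒ 0;  out=∅∪out(0)=∅
  fail(2) 'ba': from fail(1)=0 chase 'a': 0 ⇒ 0;  out=∅∪out(0)=∅
  fail(5) 'cb': from fail(4)=0 chase 'b': 0 ⇒ 1;  out=∅∪out(1)=∅
  fail(3) 'bac': from fail(2)=0 chase 'c': 0 ⇒ 4;  out={0}∪out(4)={0}
  fail(6) 'cba': from fail(5)=1 chase 'a': 1 ⇒ 2;  out=∅∪out(2)=∅
  fail(7) 'cbac': from fail(6)=2 chase 'c': 2 ⇒ 3;  out=∅∪out(3)={0}
  fail(8) 'cbacb': from fail(7)=3 chase 'b': 3→4 ⇒ 5;  out=∅∪out(5)=∅
  fail(9) 'cbacba': from fail(8)=5 chase 'a': 5 ⇒ 6;  out={1}∪out(6)={1}

Run:
pos 0 'c': at 4
pos 1 'b': at 5
pos 2 'a': at 6
pos 3 'c': at 7  → match P0@[1:3]
pos 4 'b': at 8
pos 5 'a': at 9  → match P1@[0:5]
pos 6 'c': at 7 (via fail)  → match P0@[4:6]
pos 7 'b': at 8
pos 8 'a': at 9  → match P1@[3:8]
pos 9 'c': at 7 (via fail)  → match P0@[7:9]
pos 10 'b': at 8
pos 11 'a': at 9  → match P1@[6:11]
pos 12 'a': at 0 (via fail)
pos 13 'a': at 0
pos 14 'b': at 1
pos 15 'a': at 2
pos 16 'a': at 0 (via fail)
pos 17 'a': at 0
pos 18 'b': at 1
pos 19 'a': at 2
pos 20 'c': at 3  → match P0@[18:20]
pos 21 'a': at 0 (via fail)
pos 22 'a': at 0
pos 23 'b': at 1
pos 24 'a': at 2
pos 25 'a': at 0 (via fail)
pos 26 'c': at 4
pos 27 'a': at 0 (via fail)
pos 28 'a': at 0
pos 29 'a': at 0
pos 30 'a': at 0
pos 31 'c': at 4
pos 32 'c': at 4 (via fail)
pos 33 'b': at 5
pos 34 'b': at 1 (via fail)
pos 35 'c': at 4 (via fail)
pos 36 'b': at 5
pos 37 'a': at 6
pos 38 'c': at 7  → match P0@[36:38]
pos 39 'b': at 8
pos 40 'a': at 9  → match P1@[35:40]
pos 41 'c': at 7 (via fail)  → match P0@[39:41]
pos 42 'b': at 8
pos 43 'a': at 9  → match P1@[38:43]
pos 44 'c': at 7 (via fail)  → match P0@[42:44]
pos 45 'b': at 8
pos 46 'a': at 9  → match P1@[41:46]
pos 47 'b': at 1 (via fail)
pos 48 'c': at 4 (via fail)
pos 49 'c': at 4 (via fail)
pos 50 'b': at 5
pos 51 'a': at 6
pos 52 'c': at 7  → match P0@[50:52]
pos 53 'b': at 8
pos 54 'a': at 9  → match P1@[49:54]
pos 55 'c': at 7 (via fail)  → match P0@[53:55]
pos 56 'a': at 0 (via fail)
pos 57 'c': at 4
pos 58 'b': at 5
pos 59 'a': at 6
pos 60 'c': at 7  → match P0@[58:60]

All matches (sorted): [[3,0],[5,1],[6,0],[8,1],[9,0],[11,1],[20,0],[38,0],[40,1],[41,0],[43,1],[44,0],[46,1],[52,0],[54,1],[55,0],[60,0]]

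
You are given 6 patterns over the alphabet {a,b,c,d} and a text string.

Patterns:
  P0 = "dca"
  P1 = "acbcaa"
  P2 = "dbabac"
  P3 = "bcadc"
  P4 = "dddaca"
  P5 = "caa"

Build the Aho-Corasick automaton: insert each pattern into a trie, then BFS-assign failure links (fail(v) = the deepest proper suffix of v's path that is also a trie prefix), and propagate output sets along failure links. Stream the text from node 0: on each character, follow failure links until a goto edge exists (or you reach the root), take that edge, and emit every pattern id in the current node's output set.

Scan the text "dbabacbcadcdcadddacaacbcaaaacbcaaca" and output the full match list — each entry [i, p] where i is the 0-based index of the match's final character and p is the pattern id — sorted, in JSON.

Build automaton:
Trie (insert patterns):
  0='ε' goto a→4 b→15 c→25 d→1
  1='d' goto b→10 c→2 d→20
  2='dc' goto a→3
  3='dca' goto ·  ←P0
  4='a' goto c→5
  5='ac' goto b→6
  6='acb' goto c→7
  7='acbc' goto a→8
  8='acbca' goto a→9
  9='acbcaa' goto ·  ←P1
  10='db' goto a→11
  11='dba' goto b→12
  12='dbab' goto a→13
  13='dbaba' goto c→14
  14='dbabac' goto ·  ←P2
  15='b' goto c→16
  16='bc' goto a→17
  17='bca' goto d→18
  18='bcad' goto c→19
  19='bcadc' goto ·  ←P3
  20='dd' goto d→21
  21='ddd' goto a→22
  22='ddda' goto c→23
  23='dddac' goto a→24
  24='dddaca' goto ·  ←P4
  25='c' goto a→26
  26='ca' goto a→27
  27='caa' goto ·  ←P5

BFS fail/out derivation:
  n1('d'): parent n0 fail=0; on 'd' 0 → fail=0;  out ∅∪∅=∅
  n4('a'): parent n0 fail=0; on 'a' 0 → fail=0;  out ∅∪∅=∅
  n15('b'): parent n0 fail=0; on 'b' 0 → fail=0;  out ∅∪∅=∅
  n25('c'): parent n0 fail=0; on 'c' 0 → fail=0;  out ∅∪∅=∅
  n2('dc'): parent n1 fail=0; on 'c' 0 → fail=25;  out ∅∪∅=∅
  n5('ac'): parent n4 fail=0; on 'c' 0 → fail=25;  out ∅∪∅=∅
  n10('db'): parent n1 fail=0; on 'b' 0 → fail=15;  out ∅∪∅=∅
  n16('bc'): parent n15 fail=0; on 'c' 0 → fail=25;  out ∅∪∅=∅
  n20('dd'): parent n1 fail=0; on 'd' 0 → fail=1;  out ∅∪∅=∅
  n26('ca'): parent n25 fail=0; on 'a' 0 → fail=4;  out ∅∪∅=∅
  n3('dca'): parent n2 fail=25; on 'a' 25 → fail=26;  out {0}∪∅={0}
  n6('acb'): parent n5 fail=25; on 'b' 25→0 → fail=15;  out ∅∪∅=∅
  n11('dba'): parent n10 fail=15; on 'a' 15→0 → fail=4;  out ∅∪∅=∅
  n17('bca'): parent n16 fail=25; on 'a' 25 → fail=26;  out ∅∪∅=∅
  n21('ddd'): parent n20 fail=1; on 'd' 1 → fail=20;  out ∅∪∅=∅
  n27('caa'): parent n26 fail=4; on 'a' 4→0 → fail=4;  out {5}∪∅={5}
  n7('acbc'): parent n6 fail=15; on 'c' 15 → fail=16;  out ∅∪∅=∅
  n12('dbab'): parent n11 fail=4; on 'b' 4→0 → fail=15;  out ∅∪∅=∅
  n18('bcad'): parent n17 fail=26; on 'd' 26→4→0 → fail=1;  out ∅∪∅=∅
  n22('ddda'): parent n21 fail=20; on 'a' 20→1→0 → fail=4;  out ∅∪∅=∅
  n8('acbca'): parent n7 fail=16; on 'a' 16 → fail=17;  out ∅∪∅=∅
  n13('dbaba'): parent n12 fail=15; on 'a' 15→0 → fail=4;  out ∅∪∅=∅
  n19('bcadc'): parent n18 fail=1; on 'c' 1 → fail=2;  out {3}∪∅={3}
  n23('dddac'): parent n22 fail=4; on 'c' 4 → fail=5;  out ∅∪∅=∅
  n9('acbcaa'): parent n8 fail=17; on 'a' 17→26 → fail=27;  out {1}∪{5}={1,5}
  n14('dbabac'): parent n13 fail=4; on 'c' 4 → fail=5;  out {2}∪∅={2}
  n24('dddaca'): parent n23 fail=5; on 'a' 5→25 → fail=26;  out {4}∪∅={4}

Run:
pos 0 'd': at 1
pos 1 'b': at 10
pos 2 'a': at 11
pos 3 'b': at 12
pos 4 'a': at 13
pos 5 'c': at 14  emit P2@[0:5]
pos 6 'b': at 6 (fail-walked)
pos 7 'c': at 7
pos 8 'a': at 8
pos 9 'd': at 18 (fail-walked)
pos 10 'c': at 19  emit P3@[6:10]
pos 11 'd': at 1 (fail-walked)
pos 12 'c': at 2
pos 13 'a': at 3  emit P0@[11:13]
pos 14 'd': at 1 (fail-walked)
pos 15 'd': at 20
pos 16 'd': at 21
pos 17 'a': at 22
pos 18 'c': at 23
pos 19 'a': at 24  emit P4@[14:19]
pos 20 'a': at 27 (fail-walked)  emit P5@[18:20]
pos 21 'c': at 5 (fail-walked)
pos 22 'b': at 6
pos 23 'c': at 7
pos 24 'a': at 8
pos 25 'a': at 9  emit P1@[20:25],P5@[23:25]
pos 26 'a': at 4 (fail-walked)
pos 27 'a': at 4 (fail-walked)
pos 28 'c': at 5
pos 29 'b': at 6
pos 30 'c': at 7
pos 31 'a': at 8
pos 32 'a': at 9  emit P1@[27:32],P5@[30:32]
pos 33 'c': at 5 (fail-walked)
pos 34 'a': at 26 (fail-walked)

All matches (sorted): [[5,2],[10,3],[13,0],[19,4],[20,5],[25,1],[25,5],[32,1],[32,5]]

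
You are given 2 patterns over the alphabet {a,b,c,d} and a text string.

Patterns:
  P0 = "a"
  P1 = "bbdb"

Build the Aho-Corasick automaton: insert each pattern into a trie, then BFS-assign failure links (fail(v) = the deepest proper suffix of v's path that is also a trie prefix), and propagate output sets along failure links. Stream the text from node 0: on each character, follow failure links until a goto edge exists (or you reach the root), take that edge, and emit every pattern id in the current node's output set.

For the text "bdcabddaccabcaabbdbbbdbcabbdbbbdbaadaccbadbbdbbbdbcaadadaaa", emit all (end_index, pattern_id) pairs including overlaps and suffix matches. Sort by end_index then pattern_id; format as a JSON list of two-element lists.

Construct AC machine:
Trie nodes:
  n0 'ε': a→1 b→2
  n1 'a': ·  ←P0
  n2 'b': b→3
  n3 'bb': d→4
  n4 'bbd': b→5
  n5 'bbdb': ·  ←P1

Failure links (BFS by depth):
  n1('a'): parent n0 fail=0; on 'a' 0 → fail=0;  out {0}∪∅={0}
  n2('b'): parent n0 fail=0; on 'b' 0 → fail=0;  out ∅∪∅=∅
  n3('bb'): parent n2 fail=0; on 'b' 0 → fail=2;  out ∅∪∅=∅
  n4('bbd'): parent n3 fail=2; on 'd' 2→0 → fail=0;  out ∅∪∅=∅
  n5('bbdb'): parent n4 fail=0; on 'b' 0 → fail=2;  out {1}∪∅={1}

Run:
i=0 'b': node 0→2
i=1 'd': node 2→0 (fail-walked)
i=2 'c': node 0→0
i=3 'a': node 0→1  → match P0@[3:3]
i=4 'b': node 1→2 (fail-walked)
i=5 'd': node 2→0 (fail-walked)
i=6 'd': node 0→0
i=7 'a': node 0→1  → match P0@[7:7]
i=8 'c': node 1→0 (fail-walked)
i=9 'c': node 0→0
i=10 'a': node 0→1  → match P0@[10:10]
i=11 'b': node 1→2 (fail-walked)
i=12 'c': node 2→0 (fail-walked)
i=13 'a': node 0→1  → match P0@[13:13]
i=14 'a': node 1→1 (fail-walked)  → match P0@[14:14]
i=15 'b': node 1→2 (fail-walked)
i=16 'b': node 2→3
i=17 'd': node 3→4
i=18 'b': node 4→5  → match P1@[15:18]
i=19 'b': node 5→3 (fail-walked)
i=20 'b': node 3→3 (fail-walked)
i=21 'd': node 3→4
i=22 'b': node 4→5  → match P1@[19:22]
i=23 'c': node 5→0 (fail-walked)
i=24 'a': node 0→1  → match P0@[24:24]
i=25 'b': node 1→2 (fail-walked)
i=26 'b': node 2→3
i=27 'd': node 3→4
i=28 'b': node 4→5  → match P1@[25:28]
i=29 'b': node 5→3 (fail-walked)
i=30 'b': node 3→3 (fail-walked)
i=31 'd': node 3→4
i=32 'b': node 4→5  → match P1@[29:32]
i=33 'a': node 5→1 (fail-walked)  → match P0@[33:33]
i=34 'a': node 1→1 (fail-walked)  → match P0@[34:34]
i=35 'd': node 1→0 (fail-walked)
i=36 'a': node 0→1  → match P0@[36:36]
i=37 'c': node 1→0 (fail-walked)
i=38 'c': node 0→0
i=39 'b': node 0→2
i=40 'a': node 2→1 (fail-walked)  → match P0@[40:40]
i=41 'd': node 1→0 (fail-walked)
i=42 'b': node 0→2
i=43 'b': node 2→3
i=44 'd': node 3→4
i=45 'b': node 4→5  → match P1@[42:45]
i=46 'b': node 5→3 (fail-walked)
i=47 'b': node 3→3 (fail-walked)
i=48 'd': node 3→4
i=49 'b': node 4→5  → match P1@[46:49]
i=50 'c': node 5→0 (fail-walked)
i=51 'a': node 0→1  → match P0@[51:51]
i=52 'a': node 1→1 (fail-walked)  → match P0@[52:52]
i=53 'd': node 1→0 (fail-walked)
i=54 'a': node 0→1  → match P0@[54:54]
i=55 'd': node 1→0 (fail-walked)
i=56 'a': node 0→1  → match P0@[56:56]
i=57 'a': node 1→1 (fail-walked)  → match P0@[57:57]
i=58 'a': node 1→1 (fail-walked)  → match P0@[58:58]

Matches: [[3,0],[7,0],[10,0],[13,0],[14,0],[18,1],[22,1],[24,0],[28,1],[32,1],[33,0],[34,0],[36,0],[40,0],[45,1],[49,1],[51,0],[52,0],[54,0],[56,0],[57,0],[58,0]]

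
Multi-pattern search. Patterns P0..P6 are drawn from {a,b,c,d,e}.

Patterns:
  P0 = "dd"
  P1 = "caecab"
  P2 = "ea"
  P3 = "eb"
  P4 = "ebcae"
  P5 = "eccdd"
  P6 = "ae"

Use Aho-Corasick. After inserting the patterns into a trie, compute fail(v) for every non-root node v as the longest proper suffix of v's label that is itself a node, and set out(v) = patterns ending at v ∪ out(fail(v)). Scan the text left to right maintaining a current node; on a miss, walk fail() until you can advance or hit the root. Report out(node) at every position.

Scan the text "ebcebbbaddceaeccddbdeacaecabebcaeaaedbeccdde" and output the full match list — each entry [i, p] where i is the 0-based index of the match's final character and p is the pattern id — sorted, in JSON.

Build automaton:
Trie (insert patterns):
  n0 'ε': a→19 c→3 d→1 e→9
  n1 'd': d→2
  n2 'dd': ·  [P0 ends]
  n3 'c': a→4
  n4 'ca': e→5
  n5 'cae': c→6
  n6 'caec': a→7
  n7 'caeca': b→8
  n8 'caecab': ·  [P1 ends]
  n9 'e': a→10 b→11 c→15
  n10 'ea': ·  [P2 ends]
  n11 'eb': c→12  [P3 ends]
  n12 'ebc': a→13
  n13 'ebca': e→14
  n14 'ebcae': ·  [P4 ends]
  n15 'ec': c→16
  n16 'ecc': d→17
  n17 'eccd': d→18
  n18 'eccdd': ·  [P5 ends]
  n19 'a': e→20
  n20 'ae': ·  [P6 ends]

Failure links (BFS by depth):
  fail(1) 'd': from fail(0)=0 chase 'd': 0 ⇒ 0;  out=∅∪out(0)=∅
  fail(3) 'c': from fail(0)=0 chase 'c': 0 ⇒ 0;  out=∅∪out(0)=∅
  fail(9) 'e': from fail(0)=0 chase 'e': 0 ⇒ 0;  out=∅∪out(0)=∅
  fail(19) 'a': from fail(0)=0 chase 'a': 0 ⇒ 0;  out=∅∪out(0)=∅
  fail(2) 'dd': from fail(1)=0 chase 'd': 0 ⇒ 1;  out={0}∪out(1)={0}
  fail(4) 'ca': from fail(3)=0 chase 'a': 0 ⇒ 19;  out=∅∪out(19)=∅
  fail(10) 'ea': from fail(9)=0 chase 'a': 0 ⇒ 19;  out={2}∪out(19)={2}
  fail(11) 'eb': from fail(9)=0 chase 'b': 0 ⇒ 0;  out={3}∪out(0)={3}
  fail(15) 'ec': from fail(9)=0 chase 'c': 0 ⇒ 3;  out=∅∪out(3)=∅
  fail(20) 'ae': from fail(19)=0 chase 'e': 0 ⇒ 9;  out={6}∪out(9)={6}
  fail(5) 'cae': from fail(4)=19 chase 'e': 19 ⇒ 20;  out=∅∪out(20)={6}
  fail(12) 'ebc': from fail(11)=0 chase 'c': 0 ⇒ 3;  out=∅∪out(3)=∅
  fail(16) 'ecc': from fail(15)=3 chase 'c': 3→0 ⇒ 3;  out=∅∪out(3)=∅
  fail(6) 'caec': from fail(5)=20 chase 'c': 20→9 ⇒ 15;  out=∅∪out(15)=∅
  fail(13) 'ebca': from fail(12)=3 chase 'a': 3 ⇒ 4;  out=∅∪out(4)=∅
  fail(17) 'eccd': from fail(16)=3 chase 'd': 3→0 ⇒ 1;  out=∅∪out(1)=∅
  fail(7) 'caeca': from fail(6)=15 chase 'a': 15→3 ⇒ 4;  out=∅∪out(4)=∅
  fail(14) 'ebcae': from fail(13)=4 chase 'e': 4 ⇒ 5;  out={4}∪out(5)={4,6}
  fail(18) 'eccdd': from fail(17)=1 chase 'd': 1 ⇒ 2;  out={5}∪out(2)={0,5}
  fail(8) 'caecab': from fail(7)=4 chase 'b': 4→19→0 ⇒ 0;  out={1}∪out(0)={1}

Scan:
i=0 'e': node 0→9
i=1 'b': node 9→11  emit P3@[0:1]
i=2 'c': node 11→12
i=3 'e': node 12→9 (fail-walked)
i=4 'b': node 9→11  emit P3@[3:4]
i=5 'b': node 11→0 (fail-walked)
i=6 'b': node 0→0
i=7 'a': node 0→19
i=8 'd': node 19→1 (fail-walked)
i=9 'd': node 1→2  emit P0@[8:9]
i=10 'c': node 2→3 (fail-walked)
i=11 'e': node 3→9 (fail-walked)
i=12 'a': node 9→10  emit P2@[11:12]
i=13 'e': node 10→20 (fail-walked)  emit P6@[12:13]
i=14 'c': node 20→15 (fail-walked)
i=15 'c': node 15→16
i=16 'd': node 16→17
i=17 'd': node 17→18  emit P0@[16:17],P5@[13:17]
i=18 'b': node 18→0 (fail-walked)
i=19 'd': node 0→1
i=20 'e': node 1→9 (fail-walked)
i=21 'a': node 9→10  emit P2@[20:21]
i=22 'c': node 10→3 (fail-walked)
i=23 'a': node 3→4
i=24 'e': node 4→5  emit P6@[23:24]
i=25 'c': node 5→6
i=26 'a': node 6→7
i=27 'b': node 7→8  emit P1@[22:27]
i=28 'e': node 8→9 (fail-walked)
i=29 'b': node 9→11  emit P3@[28:29]
i=30 'c': node 11→12
i=31 'a': node 12→13
i=32 'e': node 13→14  emit P4@[28:32],P6@[31:32]
i=33 'a': node 14→10 (fail-walked)  emit P2@[32:33]
i=34 'a': node 10→19 (fail-walked)
i=35 'e': node 19→20  emit P6@[34:35]
i=36 'd': node 20→1 (fail-walked)
i=37 'b': node 1→0 (fail-walked)
i=38 'e': node 0→9
i=39 'c': node 9→15
i=40 'c': node 15→16
i=41 'd': node 16→17
i=42 'd': node 17→18  emit P0@[41:42],P5@[38:42]
i=43 'e': node 18→9 (fail-walked)

Result: [[1,3],[4,3],[9,0],[12,2],[13,6],[17,0],[17,5],[21,2],[24,6],[27,1],[29,3],[32,4],[32,6],[33,2],[35,6],[42,0],[42,5]]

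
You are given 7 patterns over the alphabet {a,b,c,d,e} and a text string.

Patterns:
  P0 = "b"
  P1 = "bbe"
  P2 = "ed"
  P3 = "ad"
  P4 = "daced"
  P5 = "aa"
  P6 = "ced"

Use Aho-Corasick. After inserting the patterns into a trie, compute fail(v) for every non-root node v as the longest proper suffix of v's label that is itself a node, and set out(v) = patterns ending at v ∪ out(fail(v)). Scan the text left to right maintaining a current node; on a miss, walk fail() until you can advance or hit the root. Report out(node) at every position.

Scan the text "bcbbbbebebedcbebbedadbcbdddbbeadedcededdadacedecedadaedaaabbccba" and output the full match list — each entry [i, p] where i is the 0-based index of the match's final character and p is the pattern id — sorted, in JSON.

Construct AC machine:
Trie (insert patterns):
  0='ε' goto a→6 b→1 c→14 d→8 e→4
  1='b' goto b→2  ←P0
  2='bb' goto e→3
  3='bbe' goto ·  ←P1
  4='e' goto d→5
  5='ed' goto ·  ←P2
  6='a' goto a→13 d→7
  7='ad' goto ·  ←P3
  8='d' goto a→9
  9='da' goto c→10
  10='dac' goto e→11
  11='dace' goto d→12
  12='daced' goto ·  ←P4
  13='aa' goto ·  ←P5
  14='c' goto e→15
  15='ce' goto d→16
  16='ced' goto ·  ←P6

Failure links (BFS by depth):
  n1('b'): parent n0 fail=0; on 'b' 0 → fail=0;  out {0}∪∅={0}
  n4('e'): parent n0 fail=0; on 'e' 0 → fail=0;  out ∅∪∅=∅
  n6('a'): parent n0 fail=0; on 'a' 0 → fail=0;  out ∅∪∅=∅
  n8('d'): parent n0 fail=0; on 'd' 0 → fail=0;  out ∅∪∅=∅
  n14('c'): parent n0 fail=0; on 'c' 0 → fail=0;  out ∅∪∅=∅
  n2('bb'): parent n1 fail=0; on 'b' 0 → fail=1;  out ∅∪{0}={0}
  n5('ed'): parent n4 fail=0; on 'd' 0 → fail=8;  out {2}∪∅={2}
  n7('ad'): parent n6 fail=0; on 'd' 0 → fail=8;  out {3}∪∅={3}
  n9('da'): parent n8 fail=0; on 'a' 0 → fail=6;  out ∅∪∅=∅
  n13('aa'): parent n6 fail=0; on 'a' 0 → fail=6;  out {5}∪∅={5}
  n15('ce'): parent n14 fail=0; on 'e' 0 → fail=4;  out ∅∪∅=∅
  n3('bbe'): parent n2 fail=1; on 'e' 1→0 → fail=4;  out {1}∪∅={1}
  n10('dac'): parent n9 fail=6; on 'c' 6→0 → fail=14;  out ∅∪∅=∅
  n16('ced'): parent n15 fail=4; on 'd' 4 → fail=5;  out {6}∪{2}={2,6}
  n11('dace'): parent n10 fail=14; on 'e' 14 → fail=15;  out ∅∪∅=∅
  n12('daced'): parent n11 fail=15; on 'd' 15 → fail=16;  out {4}∪{2,6}={2,4,6}

Scan:
[0] read 'b'  n0⇒n1  → match P0@[0:0]
[1] read 'c'  n1⇒n14 (fail-walked)
[2] read 'b'  n14⇒n1 (fail-walked)  → match P0@[2:2]
[3] read 'b'  n1⇒n2  → match P0@[3:3]
[4] read 'b'  n2⇒n2 (fail-walked)  → match P0@[4:4]
[5] read 'b'  n2⇒n2 (fail-walked)  → match P0@[5:5]
[6] read 'e'  n2⇒n3  → match P1@[4:6]
[7] read 'b'  n3⇒n1 (fail-walked)  → match P0@[7:7]
[8] read 'e'  n1⇒n4 (fail-walked)
[9] read 'b'  n4⇒n1 (fail-walked)  → match P0@[9:9]
[10] read 'e'  n1⇒n4 (fail-walked)
[11] read 'd'  n4⇒n5  → match P2@[10:11]
[12] read 'c'  n5⇒n14 (fail-walked)
[13] read 'b'  n14⇒n1 (fail-walked)  → match P0@[13:13]
[14] read 'e'  n1⇒n4 (fail-walked)
[15] read 'b'  n4⇒n1 (fail-walked)  → match P0@[15:15]
[16] read 'b'  n1⇒n2  → match P0@[16:16]
[17] read 'e'  n2⇒n3  → match P1@[15:17]
[18] read 'd'  n3⇒n5 (fail-walked)  → match P2@[17:18]
[19] read 'a'  n5⇒n9 (fail-walked)
[20] read 'd'  n9⇒n7 (fail-walked)  → match P3@[19:20]
[21] read 'b'  n7⇒n1 (fail-walked)  → match P0@[21:21]
[22] read 'c'  n1⇒n14 (fail-walked)
[23] read 'b'  n14⇒n1 (fail-walked)  → match P0@[23:23]
[24] read 'd'  n1⇒n8 (fail-walked)
[25] read 'd'  n8⇒n8 (fail-walked)
[26] read 'd'  n8⇒n8 (fail-walked)
[27] read 'b'  n8⇒n1 (fail-walked)  → match P0@[27:27]
[28] read 'b'  n1⇒n2  → match P0@[28:28]
[29] read 'e'  n2⇒n3  → match P1@[27:29]
[30] read 'a'  n3⇒n6 (fail-walked)
[31] read 'd'  n6⇒n7  → match P3@[30:31]
[32] read 'e'  n7⇒n4 (fail-walked)
[33] read 'd'  n4⇒n5  → match P2@[32:33]
[34] read 'c'  n5⇒n14 (fail-walked)
[35] read 'e'  n14⇒n15
[36] read 'd'  n15⇒n16  → match P2@[35:36],P6@[34:36]
[37] read 'e'  n16⇒n4 (fail-walked)
[38] read 'd'  n4⇒n5  → match P2@[37:38]
[39] read 'd'  n5⇒n8 (fail-walked)
[40] read 'a'  n8⇒n9
[41] read 'd'  n9⇒n7 (fail-walked)  → match P3@[40:41]
[42] read 'a'  n7⇒n9 (fail-walked)
[43] read 'c'  n9⇒n10
[44] read 'e'  n10⇒n11
[45] read 'd'  n11⇒n12  → match P2@[44:45],P4@[41:45],P6@[43:45]
[46] read 'e'  n12⇒n4 (fail-walked)
[47] read 'c'  n4⇒n14 (fail-walked)
[48] read 'e'  n14⇒n15
[49] read 'd'  n15⇒n16  → match P2@[48:49],P6@[47:49]
[50] read 'a'  n16⇒n9 (fail-walked)
[51] read 'd'  n9⇒n7 (fail-walked)  → match P3@[50:51]
[52] read 'a'  n7⇒n9 (fail-walked)
[53] read 'e'  n9⇒n4 (fail-walked)
[54] read 'd'  n4⇒n5  → match P2@[53:54]
[55] read 'a'  n5⇒n9 (fail-walked)
[56] read 'a'  n9⇒n13 (fail-walked)  → match P5@[55:56]
[57] read 'a'  n13⇒n13 (fail-walked)  → match P5@[56:57]
[58] read 'b'  n13⇒n1 (fail-walked)  → match P0@[58:58]
[59] read 'b'  n1⇒n2  → match P0@[59:59]
[60] read 'c'  n2⇒n14 (fail-walked)
[61] read 'c'  n14⇒n14 (fail-walked)
[62] read 'b'  n14⇒n1 (fail-walked)  → match P0@[62:62]
[63] read 'a'  n1⇒n6 (fail-walked)

All matches (sorted): [[0,0],[2,0],[3,0],[4,0],[5,0],[6,1],[7,0],[9,0],[11,2],[13,0],[15,0],[16,0],[17,1],[18,2],[20,3],[21,0],[23,0],[27,0],[28,0],[29,1],[31,3],[33,2],[36,2],[36,6],[38,2],[41,3],[45,2],[45,4],[45,6],[49,2],[49,6],[51,3],[54,2],[56,5],[57,5],[58,0],[59,0],[62,0]]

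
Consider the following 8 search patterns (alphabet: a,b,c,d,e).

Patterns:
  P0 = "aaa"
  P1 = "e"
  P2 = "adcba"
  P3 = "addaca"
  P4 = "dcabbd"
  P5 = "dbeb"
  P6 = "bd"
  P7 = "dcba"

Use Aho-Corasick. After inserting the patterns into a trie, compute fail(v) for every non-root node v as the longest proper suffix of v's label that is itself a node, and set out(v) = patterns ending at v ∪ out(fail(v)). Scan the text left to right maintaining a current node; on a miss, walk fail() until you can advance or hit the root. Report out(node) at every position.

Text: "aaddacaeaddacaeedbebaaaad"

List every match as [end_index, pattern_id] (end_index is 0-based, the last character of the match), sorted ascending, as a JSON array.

Construct AC machine:
Trie (insert patterns):
  0='ε' goto a→1 b→22 d→13 e→4
  1='a' goto a→2 d→5
  2='aa' goto a→3
  3='aaa' goto ·  [P0 ends]
  4='e' goto ·  [P1 ends]
  5='ad' goto c→6 d→9
  6='adc' goto b→7
  7='adcb' goto a→8
  8='adcba' goto ·  [P2 ends]
  9='add' goto a→10
  10='adda' goto c→11
  11='addac' goto a→12
  12='addaca' goto ·  [P3 ends]
  13='d' goto b→19 c→14
  14='dc' goto a→15 b→24
  15='dca' goto b→16
  16='dcab' goto b→17
  17='dcabb' goto d→18
  18='dcabbd' goto ·  [P4 ends]
  19='db' goto e→20
  20='dbe' goto b→21
  21='dbeb' goto ·  [P5 ends]
  22='b' goto d→23
  23='bd' goto ·  [P6 ends]
  24='dcb' goto a→25
  25='dcba' goto ·  [P7 ends]

BFS fail/out derivation:
  n1('a'): parent n0 fail=0; on 'a' 0 → fail=0;  out ∅∪∅=∅
  n4('e'): parent n0 fail=0; on 'e' 0 → fail=0;  out {1}∪∅={1}
  n13('d'): parent n0 fail=0; on 'd' 0 → fail=0;  out ∅∪∅=∅
  n22('b'): parent n0 fail=0; on 'b' 0 → fail=0;  out ∅∪∅=∅
  n2('aa'): parent n1 fail=0; on 'a' 0 → fail=1;  out ∅∪∅=∅
  n5('ad'): parent n1 fail=0; on 'd' 0 → fail=13;  out ∅∪∅=∅
  n14('dc'): parent n13 fail=0; on 'c' 0 → fail=0;  out ∅∪∅=∅
  n19('db'): parent n13 fail=0; on 'b' 0 → fail=22;  out ∅∪∅=∅
  n23('bd'): parent n22 fail=0; on 'd' 0 → fail=13;  out {6}∪∅={6}
  n3('aaa'): parent n2 fail=1; on 'a' 1 → fail=2;  out {0}∪∅={0}
  n6('adc'): parent n5 fail=13; on 'c' 13 → fail=14;  out ∅∪∅=∅
  n9('add'): parent n5 fail=13; on 'd' 13→0 → fail=13;  out ∅∪∅=∅
  n15('dca'): parent n14 fail=0; on 'a' 0 → fail=1;  out ∅∪∅=∅
  n20('dbe'): parent n19 fail=22; on 'e' 22→0 → fail=4;  out ∅∪{1}={1}
  n24('dcb'): parent n14 fail=0; on 'b' 0 → fail=22;  out ∅∪∅=∅
  n7('adcb'): parent n6 fail=14; on 'b' 14 → fail=24;  out ∅∪∅=∅
  n10('adda'): parent n9 fail=13; on 'a' 13→0 → fail=1;  out ∅∪∅=∅
  n16('dcab'): parent n15 fail=1; on 'b' 1→0 → fail=22;  out ∅∪∅=∅
  n21('dbeb'): parent n20 fail=4; on 'b' 4→0 → fail=22;  out {5}∪∅={5}
  n25('dcba'): parent n24 fail=22; on 'a' 22→0 → fail=1;  out {7}∪∅={7}
  n8('adcba'): parent n7 fail=24; on 'a' 24 → fail=25;  out {2}∪{7}={2,7}
  n11('addac'): parent n10 fail=1; on 'c' 1→0 → fail=0;  out ∅∪∅=∅
  n17('dcabb'): parent n16 fail=22; on 'b' 22→0 → fail=22;  out ∅∪∅=∅
  n12('addaca'): parent n11 fail=0; on 'a' 0 → fail=1;  out {3}∪∅={3}
  n18('dcabbd'): parent n17 fail=22; on 'd' 22 → fail=23;  out {4}∪{6}={4,6}

Scan:
i=0 'a': node 0→1
i=1 'a': node 1→2
i=2 'd': node 2→5 ·f
i=3 'd': node 5→9
i=4 'a': node 9→10
i=5 'c': node 10→11
i=6 'a': node 11→12  → match P3@[1:6]
i=7 'e': node 12→4 ·f  → match P1@[7:7]
i=8 'a': node 4→1 ·f
i=9 'd': node 1→5
i=10 'd': node 5→9
i=11 'a': node 9→10
i=12 'c': node 10→11
i=13 'a': node 11→12  → match P3@[8:13]
i=14 'e': node 12→4 ·f  → match P1@[14:14]
i=15 'e': node 4→4 ·f  → match P1@[15:15]
i=16 'd': node 4→13 ·f
i=17 'b': node 13→19
i=18 'e': node 19→20  → match P1@[18:18]
i=19 'b': node 20→21  → match P5@[16:19]
i=20 'a': node 21→1 ·f
i=21 'a': node 1→2
i=22 'a': node 2→3  → match P0@[20:22]
i=23 'a': node 3→3 ·f  → match P0@[21:23]
i=24 'd': node 3→5 ·f

All matches (sorted): [[6,3],[7,1],[13,3],[14,1],[15,1],[18,1],[19,5],[22,0],[23,0]]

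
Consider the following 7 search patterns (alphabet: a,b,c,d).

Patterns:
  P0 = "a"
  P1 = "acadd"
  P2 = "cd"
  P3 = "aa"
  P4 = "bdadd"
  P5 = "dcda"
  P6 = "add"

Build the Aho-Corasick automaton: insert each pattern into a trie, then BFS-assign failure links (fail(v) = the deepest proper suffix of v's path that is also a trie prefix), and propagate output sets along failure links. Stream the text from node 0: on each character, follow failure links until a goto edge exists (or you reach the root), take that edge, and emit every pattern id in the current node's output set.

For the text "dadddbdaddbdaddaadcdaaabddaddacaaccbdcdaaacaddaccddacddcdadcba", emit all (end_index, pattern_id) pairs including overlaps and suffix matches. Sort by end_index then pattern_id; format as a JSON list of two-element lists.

Build automaton:
Trie (insert patterns):
  n0 'ε': a→1 b→9 c→6 d→14
  n1 'a': a→8 c→2 d→18  [P0 ends]
  n2 'ac': a→3
  n3 'aca': d→4
  n4 'acad': d→5
  n5 'acadd': ·  [P1 ends]
  n6 'c': d→7
  n7 'cd': ·  [P2 ends]
  n8 'aa': ·  [P3 ends]
  n9 'b': d→10
  n10 'bd': a→11
  n11 'bda': d→12
  n12 'bdad': d→13
  n13 'bdadd': ·  [P4 ends]
  n14 'd': c→15
  n15 'dc': d→16
  n16 'dcd': a→17
  n17 'dcda': ·  [P5 ends]
  n18 'ad': d→19
  n19 'add': ·  [P6 ends]

BFS fail/out derivation:
  n1('a'): parent n0 fail=0; on 'a' 0 → fail=0;  out {0}∪∅={0}
  n6('c'): parent n0 fail=0; on 'c' 0 → fail=0;  out ∅∪∅=∅
  n9('b'): parent n0 fail=0; on 'b' 0 → fail=0;  out ∅∪∅=∅
  n14('d'): parent n0 fail=0; on 'd' 0 → fail=0;  out ∅∪∅=∅
  n2('ac'): parent n1 fail=0; on 'c' 0 → fail=6;  out ∅∪∅=∅
  n7('cd'): parent n6 fail=0; on 'd' 0 → fail=14;  out {2}∪∅={2}
  n8('aa'): parent n1 fail=0; on 'a' 0 → fail=1;  out {3}∪{0}={0,3}
  n10('bd'): parent n9 fail=0; on 'd' 0 → fail=14;  out ∅∪∅=∅
  n15('dc'): parent n14 fail=0; on 'c' 0 → fail=6;  out ∅∪∅=∅
  n18('ad'): parent n1 fail=0; on 'd' 0 → fail=14;  out ∅∪∅=∅
  n3('aca'): parent n2 fail=6; on 'a' 6→0 → fail=1;  out ∅∪{0}={0}
  n11('bda'): parent n10 fail=14; on 'a' 14→0 → fail=1;  out ∅∪{0}={0}
  n16('dcd'): parent n15 fail=6; on 'd' 6 → fail=7;  out ∅∪{2}={2}
  n19('add'): parent n18 fail=14; on 'd' 14→0 → fail=14;  out {6}∪∅={6}
  n4('acad'): parent n3 fail=1; on 'd' 1 → fail=18;  out ∅∪∅=∅
  n12('bdad'): parent n11 fail=1; on 'd' 1 → fail=18;  out ∅∪∅=∅
  n17('dcda'): parent n16 fail=7; on 'a' 7→14→0 → fail=1;  out {5}∪{0}={0,5}
  n5('acadd'): parent n4 fail=18; on 'd' 18 → fail=19;  out {1}∪{6}={1,6}
  n13('bdadd'): parent n12 fail=18; on 'd' 18 → fail=19;  out {4}∪{6}={4,6}

Scan:
[0] read 'd'  n0⇒n14
[1] read 'a'  n14⇒n1 ·f  → match P0@[1:1]
[2] read 'd'  n1⇒n18
[3] read 'd'  n18⇒n19  → match P6@[1:3]
[4] read 'd'  n19⇒n14 ·f
[5] read 'b'  n14⇒n9 ·f
[6] read 'd'  n9⇒n10
[7] read 'a'  n10⇒n11  → match P0@[7:7]
[8] read 'd'  n11⇒n12
[9] read 'd'  n12⇒n13  → match P4@[5:9],P6@[7:9]
[10] read 'b'  n13⇒n9 ·f
[11] read 'd'  n9⇒n10
[12] read 'a'  n10⇒n11  → match P0@[12:12]
[13] read 'd'  n11⇒n12
[14] read 'd'  n12⇒n13  → match P4@[10:14],P6@[12:14]
[15] read 'a'  n13⇒n1 ·f  → match P0@[15:15]
[16] read 'a'  n1⇒n8  → match P0@[16:16],P3@[15:16]
[17] read 'd'  n8⇒n18 ·f
[18] read 'c'  n18⇒n15 ·f
[19] read 'd'  n15⇒n16  → match P2@[18:19]
[20] read 'a'  n16⇒n17  → match P0@[20:20],P5@[17:20]
[21] read 'a'  n17⇒n8 ·f  → match P0@[21:21],P3@[20:21]
[22] read 'a'  n8⇒n8 ·f  → match P0@[22:22],P3@[21:22]
[23] read 'b'  n8⇒n9 ·f
[24] read 'd'  n9⇒n10
[25] read 'd'  n10⇒n14 ·f
[26] read 'a'  n14⇒n1 ·f  → match P0@[26:26]
[27] read 'd'  n1⇒n18
[28] read 'd'  n18⇒n19  → match P6@[26:28]
[29] read 'a'  n19⇒n1 ·f  → match P0@[29:29]
[30] read 'c'  n1⇒n2
[31] read 'a'  n2⇒n3  → match P0@[31:31]
[32] read 'a'  n3⇒n8 ·f  → match P0@[32:32],P3@[31:32]
[33] read 'c'  n8⇒n2 ·f
[34] read 'c'  n2⇒n6 ·f
[35] read 'b'  n6⇒n9 ·f
[36] read 'd'  n9⇒n10
[37] read 'c'  n10⇒n15 ·f
[38] read 'd'  n15⇒n16  → match P2@[37:38]
[39] read 'a'  n16⇒n17  → match P0@[39:39],P5@[36:39]
[40] read 'a'  n17⇒n8 ·f  → match P0@[40:40],P3@[39:40]
[41] read 'a'  n8⇒n8 ·f  → match P0@[41:41],P3@[40:41]
[42] read 'c'  n8⇒n2 ·f
[43] read 'a'  n2⇒n3  → match P0@[43:43]
[44] read 'd'  n3⇒n4
[45] read 'd'  n4⇒n5  → match P1@[41:45],P6@[43:45]
[46] read 'a'  n5⇒n1 ·f  → match P0@[46:46]
[47] read 'c'  n1⇒n2
[48] read 'c'  n2⇒n6 ·f
[49] read 'd'  n6⇒n7  → match P2@[48:49]
[50] read 'd'  n7⇒n14 ·f
[51] read 'a'  n14⇒n1 ·f  → match P0@[51:51]
[52] read 'c'  n1⇒n2
[53] read 'd'  n2⇒n7 ·f  → match P2@[52:53]
[54] read 'd'  n7⇒n14 ·f
[55] read 'c'  n14⇒n15
[56] read 'd'  n15⇒n16  → match P2@[55:56]
[57] read 'a'  n16⇒n17  → match P0@[57:57],P5@[54:57]
[58] read 'd'  n17⇒n18 ·f
[59] read 'c'  n18⇒n15 ·f
[60] read 'b'  n15⇒n9 ·f
[61] read 'a'  n9⇒n1 ·f  → match P0@[61:61]

Matches: [[1,0],[3,6],[7,0],[9,4],[9,6],[12,0],[14,4],[14,6],[15,0],[16,0],[16,3],[19,2],[20,0],[20,5],[21,0],[21,3],[22,0],[22,3],[26,0],[28,6],[29,0],[31,0],[32,0],[32,3],[38,2],[39,0],[39,5],[40,0],[40,3],[41,0],[41,3],[43,0],[45,1],[45,6],[46,0],[49,2],[51,0],[53,2],[56,2],[57,0],[57,5],[61,0]]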